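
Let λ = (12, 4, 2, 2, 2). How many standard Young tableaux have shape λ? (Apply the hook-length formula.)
# SYT of shape (12, 4, 2, 2, 2) = 87297210

Hook-length formula: f^λ = n! / Π hook(c), product over all cells c of the Young diagram. For λ = (12, 4, 2, 2, 2), n = 22 boxes. Hook lengths by row (left-to-right, top-to-bottom): [16, 15, 11, 10, 8, 7, 6, 5, 4, 3, 2, 1]; [7, 6, 2, 1]; [4, 3]; [3, 2]; [2, 1]. Product of hooks = 12875563008000. So f^λ = 22! / 12875563008000 = 1124000727777607680000 / 12875563008000 = 87297210.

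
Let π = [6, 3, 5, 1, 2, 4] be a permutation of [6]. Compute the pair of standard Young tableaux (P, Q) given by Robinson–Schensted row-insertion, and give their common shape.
P = [1, 2, 4] / [3, 5] / [6];  Q = [1, 3, 6] / [2, 5] / [4];  common shape = (3, 2, 1)

Row-insert the values π_1, π_2, … into P one at a time, bumping the leftmost entry strictly greater than the inserted value down to the next row. The recording tableau Q records, in position (i, j), the step at which that cell was added to P.
  Insert 6 (step 1): P = [6];  Q = [1]
  Insert 3 (step 2): P = [3] / [6];  Q = [1] / [2]
  Insert 5 (step 3): P = [3, 5] / [6];  Q = [1, 3] / [2]
  Insert 1 (step 4): P = [1, 5] / [3] / [6];  Q = [1, 3] / [2] / [4]
  Insert 2 (step 5): P = [1, 2] / [3, 5] / [6];  Q = [1, 3] / [2, 5] / [4]
  Insert 4 (step 6): P = [1, 2, 4] / [3, 5] / [6];  Q = [1, 3, 6] / [2, 5] / [4]
Final shape: (3, 2, 1).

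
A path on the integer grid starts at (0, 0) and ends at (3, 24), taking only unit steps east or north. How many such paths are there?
Number of paths = 2925

A monotone lattice path from (0, 0) to (3, 24) consists of 3 east steps and 24 north steps in some order, so it is determined by which 3 of the 27 steps are east. The count is C(27, 3) = 2925.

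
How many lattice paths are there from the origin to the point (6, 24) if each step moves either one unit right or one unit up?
Number of paths = 593775

A monotone lattice path from (0, 0) to (6, 24) consists of 6 east steps and 24 north steps in some order, so it is determined by which 6 of the 30 steps are east. The count is C(30, 6) = 593775.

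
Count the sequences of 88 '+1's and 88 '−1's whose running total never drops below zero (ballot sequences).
C_88 = 64633260585762914370496637486146181462681535261000

These ballot sequences are counted by the Catalan number C_n = (1/(n + 1)) · C(2n, n). For n = 88: C_88 = (1/89) · C(176, 88) = 5752360192132899378974200736267010150178656638229000/89 = 64633260585762914370496637486146181462681535261000.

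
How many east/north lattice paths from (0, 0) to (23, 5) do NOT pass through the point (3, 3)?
Number of paths = 93660

Total paths from (0, 0) to (23, 5): C(28, 23) = 98280. Paths through (3, 3): (paths (0, 0) → (3, 3)) × (paths (3, 3) → (23, 5)) = C(6, 3) · C(22, 20) = 20 · 231 = 4620. Avoidance count = 98280 − 4620 = 93660.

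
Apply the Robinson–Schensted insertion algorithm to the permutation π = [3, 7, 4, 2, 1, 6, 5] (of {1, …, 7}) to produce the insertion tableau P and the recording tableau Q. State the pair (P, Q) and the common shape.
P = [1, 4, 5] / [2, 6] / [3] / [7];  Q = [1, 2, 6] / [3, 7] / [4] / [5];  common shape = (3, 2, 1, 1)

Row-insert the values π_1, π_2, … into P one at a time, bumping the leftmost entry strictly greater than the inserted value down to the next row. The recording tableau Q records, in position (i, j), the step at which that cell was added to P.
  Insert 3 (step 1): P = [3];  Q = [1]
  Insert 7 (step 2): P = [3, 7];  Q = [1, 2]
  Insert 4 (step 3): P = [3, 4] / [7];  Q = [1, 2] / [3]
  Insert 2 (step 4): P = [2, 4] / [3] / [7];  Q = [1, 2] / [3] / [4]
  Insert 1 (step 5): P = [1, 4] / [2] / [3] / [7];  Q = [1, 2] / [3] / [4] / [5]
  Insert 6 (step 6): P = [1, 4, 6] / [2] / [3] / [7];  Q = [1, 2, 6] / [3] / [4] / [5]
  Insert 5 (step 7): P = [1, 4, 5] / [2, 6] / [3] / [7];  Q = [1, 2, 6] / [3, 7] / [4] / [5]
Final shape: (3, 2, 1, 1).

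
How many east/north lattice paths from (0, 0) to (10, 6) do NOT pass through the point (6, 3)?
Number of paths = 5068

Total paths from (0, 0) to (10, 6): C(16, 10) = 8008. Paths through (6, 3): (paths (0, 0) → (6, 3)) × (paths (6, 3) → (10, 6)) = C(9, 6) · C(7, 4) = 84 · 35 = 2940. Avoidance count = 8008 − 2940 = 5068.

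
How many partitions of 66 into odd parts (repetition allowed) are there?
p_odd(66) = 20132

Enumerate partitions using only odd parts via the recurrence o(n, m) = o(n, m−2) + o(n−m, m) over odd m, starting from the largest odd part ≤ n. This gives p_odd(66) = 20132. (Euler's theorem: equals the count of distinct-part partitions.)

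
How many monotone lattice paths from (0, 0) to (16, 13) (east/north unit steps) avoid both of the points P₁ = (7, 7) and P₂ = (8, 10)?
Number of paths = 45731805

Inclusion–exclusion. Total paths: C(29, 16) = 67863915. Through P₁: C(14, 7)·C(15, 9) = 17177160. Through P₂: C(18, 8)·C(11, 8) = 7220070. Since P₁ is strictly southwest of P₂, a monotone path through both must visit P₁ then P₂; paths through both = C(14, 7)·C(4, 1)·C(11, 8) = 2265120. Avoid both = 67863915 − 17177160 − 7220070 + 2265120 = 45731805.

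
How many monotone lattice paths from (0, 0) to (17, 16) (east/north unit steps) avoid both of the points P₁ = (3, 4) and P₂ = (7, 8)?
Number of paths = 654407980

Inclusion–exclusion. Total paths: C(33, 17) = 1166803110. Through P₁: C(7, 3)·C(26, 14) = 338019500. Through P₂: C(15, 7)·C(18, 10) = 281582730. Since P₁ is strictly southwest of P₂, a monotone path through both must visit P₁ then P₂; paths through both = C(7, 3)·C(8, 4)·C(18, 10) = 107207100. Avoid both = 1166803110 − 338019500 − 281582730 + 107207100 = 654407980.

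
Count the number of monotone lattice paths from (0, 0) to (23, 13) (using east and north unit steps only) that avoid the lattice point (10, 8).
Number of paths = 1935871056

Total paths from (0, 0) to (23, 13): C(36, 23) = 2310789600. Paths through (10, 8): (paths (0, 0) → (10, 8)) × (paths (10, 8) → (23, 13)) = C(18, 10) · C(18, 13) = 43758 · 8568 = 374918544. Avoidance count = 2310789600 − 374918544 = 1935871056.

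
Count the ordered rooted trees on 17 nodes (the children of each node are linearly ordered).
C_16 = 35357670

These ordered rooted trees are counted by the Catalan number C_n = (1/(n + 1)) · C(2n, n). For n = 16: C_16 = (1/17) · C(32, 16) = 601080390/17 = 35357670.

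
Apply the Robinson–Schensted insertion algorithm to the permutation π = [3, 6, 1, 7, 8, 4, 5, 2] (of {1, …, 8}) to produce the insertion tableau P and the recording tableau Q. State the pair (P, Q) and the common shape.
P = [1, 2, 5, 8] / [3, 4, 7] / [6];  Q = [1, 2, 4, 5] / [3, 6, 7] / [8];  common shape = (4, 3, 1)

Row-insert the values π_1, π_2, … into P one at a time, bumping the leftmost entry strictly greater than the inserted value down to the next row. The recording tableau Q records, in position (i, j), the step at which that cell was added to P.
  Insert 3 (step 1): P = [3];  Q = [1]
  Insert 6 (step 2): P = [3, 6];  Q = [1, 2]
  Insert 1 (step 3): P = [1, 6] / [3];  Q = [1, 2] / [3]
  Insert 7 (step 4): P = [1, 6, 7] / [3];  Q = [1, 2, 4] / [3]
  Insert 8 (step 5): P = [1, 6, 7, 8] / [3];  Q = [1, 2, 4, 5] / [3]
  Insert 4 (step 6): P = [1, 4, 7, 8] / [3, 6];  Q = [1, 2, 4, 5] / [3, 6]
  Insert 5 (step 7): P = [1, 4, 5, 8] / [3, 6, 7];  Q = [1, 2, 4, 5] / [3, 6, 7]
  Insert 2 (step 8): P = [1, 2, 5, 8] / [3, 4, 7] / [6];  Q = [1, 2, 4, 5] / [3, 6, 7] / [8]
Final shape: (4, 3, 1).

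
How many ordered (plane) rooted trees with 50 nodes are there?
C_49 = 509552245179617138054608572

These ordered rooted trees are counted by the Catalan number C_n = (1/(n + 1)) · C(2n, n). For n = 49: C_49 = (1/50) · C(98, 49) = 25477612258980856902730428600/50 = 509552245179617138054608572.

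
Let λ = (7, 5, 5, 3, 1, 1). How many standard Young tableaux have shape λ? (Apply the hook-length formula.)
# SYT of shape (7, 5, 5, 3, 1, 1) = 2091253164

Hook-length formula: f^λ = n! / Π hook(c), product over all cells c of the Young diagram. For λ = (7, 5, 5, 3, 1, 1), n = 22 boxes. Hook lengths by row (left-to-right, top-to-bottom): [12, 9, 8, 6, 5, 2, 1]; [9, 6, 5, 3, 2]; [8, 5, 4, 2, 1]; [5, 2, 1]; [2]; [1]. Product of hooks = 537477120000. So f^λ = 22! / 537477120000 = 1124000727777607680000 / 537477120000 = 2091253164.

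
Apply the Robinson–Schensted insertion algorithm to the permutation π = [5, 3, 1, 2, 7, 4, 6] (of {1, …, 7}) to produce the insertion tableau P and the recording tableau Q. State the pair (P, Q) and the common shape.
P = [1, 2, 4, 6] / [3, 7] / [5];  Q = [1, 4, 5, 7] / [2, 6] / [3];  common shape = (4, 2, 1)

Row-insert the values π_1, π_2, … into P one at a time, bumping the leftmost entry strictly greater than the inserted value down to the next row. The recording tableau Q records, in position (i, j), the step at which that cell was added to P.
  Insert 5 (step 1): P = [5];  Q = [1]
  Insert 3 (step 2): P = [3] / [5];  Q = [1] / [2]
  Insert 1 (step 3): P = [1] / [3] / [5];  Q = [1] / [2] / [3]
  Insert 2 (step 4): P = [1, 2] / [3] / [5];  Q = [1, 4] / [2] / [3]
  Insert 7 (step 5): P = [1, 2, 7] / [3] / [5];  Q = [1, 4, 5] / [2] / [3]
  Insert 4 (step 6): P = [1, 2, 4] / [3, 7] / [5];  Q = [1, 4, 5] / [2, 6] / [3]
  Insert 6 (step 7): P = [1, 2, 4, 6] / [3, 7] / [5];  Q = [1, 4, 5, 7] / [2, 6] / [3]
Final shape: (4, 2, 1).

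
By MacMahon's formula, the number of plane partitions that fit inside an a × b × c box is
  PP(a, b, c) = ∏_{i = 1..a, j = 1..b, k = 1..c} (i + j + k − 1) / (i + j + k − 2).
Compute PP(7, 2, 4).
PP(7, 2, 4) = 32670

Evaluate the triple product over i = 1..7, j = 1..2, k = 1..4. The factors are (2/1) · (3/2) · (4/3) · (5/4) · (3/2) · (4/3) · (5/4) · (6/5) · … (56 factors total). The numerators and denominators telescope so the product is an integer; carrying out the multiplication exactly gives PP(7, 2, 4) = 32670.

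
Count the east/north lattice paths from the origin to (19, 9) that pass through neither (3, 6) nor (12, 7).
Number of paths = 5041776

Inclusion–exclusion. Total paths: C(28, 19) = 6906900. Through P₁: C(9, 3)·C(19, 16) = 81396. Through P₂: C(19, 12)·C(9, 7) = 1813968. Since P₁ is strictly southwest of P₂, a monotone path through both must visit P₁ then P₂; paths through both = C(9, 3)·C(10, 9)·C(9, 7) = 30240. Avoid both = 6906900 − 81396 − 1813968 + 30240 = 5041776.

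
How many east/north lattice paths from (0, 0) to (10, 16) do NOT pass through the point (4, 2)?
Number of paths = 4730335

Total paths from (0, 0) to (10, 16): C(26, 10) = 5311735. Paths through (4, 2): (paths (0, 0) → (4, 2)) × (paths (4, 2) → (10, 16)) = C(6, 4) · C(20, 6) = 15 · 38760 = 581400. Avoidance count = 5311735 − 581400 = 4730335.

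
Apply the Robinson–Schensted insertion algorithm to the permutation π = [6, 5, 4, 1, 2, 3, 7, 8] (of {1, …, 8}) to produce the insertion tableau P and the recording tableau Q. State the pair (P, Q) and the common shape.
P = [1, 2, 3, 7, 8] / [4] / [5] / [6];  Q = [1, 5, 6, 7, 8] / [2] / [3] / [4];  common shape = (5, 1, 1, 1)

Row-insert the values π_1, π_2, … into P one at a time, bumping the leftmost entry strictly greater than the inserted value down to the next row. The recording tableau Q records, in position (i, j), the step at which that cell was added to P.
  Insert 6 (step 1): P = [6];  Q = [1]
  Insert 5 (step 2): P = [5] / [6];  Q = [1] / [2]
  Insert 4 (step 3): P = [4] / [5] / [6];  Q = [1] / [2] / [3]
  Insert 1 (step 4): P = [1] / [4] / [5] / [6];  Q = [1] / [2] / [3] / [4]
  Insert 2 (step 5): P = [1, 2] / [4] / [5] / [6];  Q = [1, 5] / [2] / [3] / [4]
  Insert 3 (step 6): P = [1, 2, 3] / [4] / [5] / [6];  Q = [1, 5, 6] / [2] / [3] / [4]
  Insert 7 (step 7): P = [1, 2, 3, 7] / [4] / [5] / [6];  Q = [1, 5, 6, 7] / [2] / [3] / [4]
  Insert 8 (step 8): P = [1, 2, 3, 7, 8] / [4] / [5] / [6];  Q = [1, 5, 6, 7, 8] / [2] / [3] / [4]
Final shape: (5, 1, 1, 1).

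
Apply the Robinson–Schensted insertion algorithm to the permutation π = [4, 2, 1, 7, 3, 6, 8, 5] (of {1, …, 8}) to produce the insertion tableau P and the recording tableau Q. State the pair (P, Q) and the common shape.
P = [1, 3, 5, 8] / [2, 6] / [4, 7];  Q = [1, 4, 6, 7] / [2, 5] / [3, 8];  common shape = (4, 2, 2)

Row-insert the values π_1, π_2, … into P one at a time, bumping the leftmost entry strictly greater than the inserted value down to the next row. The recording tableau Q records, in position (i, j), the step at which that cell was added to P.
  Insert 4 (step 1): P = [4];  Q = [1]
  Insert 2 (step 2): P = [2] / [4];  Q = [1] / [2]
  Insert 1 (step 3): P = [1] / [2] / [4];  Q = [1] / [2] / [3]
  Insert 7 (step 4): P = [1, 7] / [2] / [4];  Q = [1, 4] / [2] / [3]
  Insert 3 (step 5): P = [1, 3] / [2, 7] / [4];  Q = [1, 4] / [2, 5] / [3]
  Insert 6 (step 6): P = [1, 3, 6] / [2, 7] / [4];  Q = [1, 4, 6] / [2, 5] / [3]
  Insert 8 (step 7): P = [1, 3, 6, 8] / [2, 7] / [4];  Q = [1, 4, 6, 7] / [2, 5] / [3]
  Insert 5 (step 8): P = [1, 3, 5, 8] / [2, 6] / [4, 7];  Q = [1, 4, 6, 7] / [2, 5] / [3, 8]
Final shape: (4, 2, 2).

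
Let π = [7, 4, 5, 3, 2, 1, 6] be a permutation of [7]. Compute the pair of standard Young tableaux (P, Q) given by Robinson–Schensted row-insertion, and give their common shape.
P = [1, 5, 6] / [2] / [3] / [4] / [7];  Q = [1, 3, 7] / [2] / [4] / [5] / [6];  common shape = (3, 1, 1, 1, 1)

Row-insert the values π_1, π_2, … into P one at a time, bumping the leftmost entry strictly greater than the inserted value down to the next row. The recording tableau Q records, in position (i, j), the step at which that cell was added to P.
  Insert 7 (step 1): P = [7];  Q = [1]
  Insert 4 (step 2): P = [4] / [7];  Q = [1] / [2]
  Insert 5 (step 3): P = [4, 5] / [7];  Q = [1, 3] / [2]
  Insert 3 (step 4): P = [3, 5] / [4] / [7];  Q = [1, 3] / [2] / [4]
  Insert 2 (step 5): P = [2, 5] / [3] / [4] / [7];  Q = [1, 3] / [2] / [4] / [5]
  Insert 1 (step 6): P = [1, 5] / [2] / [3] / [4] / [7];  Q = [1, 3] / [2] / [4] / [5] / [6]
  Insert 6 (step 7): P = [1, 5, 6] / [2] / [3] / [4] / [7];  Q = [1, 3, 7] / [2] / [4] / [5] / [6]
Final shape: (3, 1, 1, 1, 1).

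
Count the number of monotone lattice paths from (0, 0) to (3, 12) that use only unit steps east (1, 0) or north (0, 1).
Number of paths = 455

A monotone lattice path from (0, 0) to (3, 12) consists of 3 east steps and 12 north steps in some order, so it is determined by which 3 of the 15 steps are east. The count is C(15, 3) = 455.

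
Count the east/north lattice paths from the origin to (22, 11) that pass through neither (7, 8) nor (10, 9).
Number of paths = 182221702

Inclusion–exclusion. Total paths: C(33, 22) = 193536720. Through P₁: C(15, 7)·C(18, 15) = 5250960. Through P₂: C(19, 10)·C(14, 12) = 8406398. Since P₁ is strictly southwest of P₂, a monotone path through both must visit P₁ then P₂; paths through both = C(15, 7)·C(4, 3)·C(14, 12) = 2342340. Avoid both = 193536720 − 5250960 − 8406398 + 2342340 = 182221702.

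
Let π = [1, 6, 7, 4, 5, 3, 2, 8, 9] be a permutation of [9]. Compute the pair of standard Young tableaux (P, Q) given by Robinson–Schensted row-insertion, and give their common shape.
P = [1, 2, 5, 8, 9] / [3, 7] / [4] / [6];  Q = [1, 2, 3, 8, 9] / [4, 5] / [6] / [7];  common shape = (5, 2, 1, 1)

Row-insert the values π_1, π_2, … into P one at a time, bumping the leftmost entry strictly greater than the inserted value down to the next row. The recording tableau Q records, in position (i, j), the step at which that cell was added to P.
  Insert 1 (step 1): P = [1];  Q = [1]
  Insert 6 (step 2): P = [1, 6];  Q = [1, 2]
  Insert 7 (step 3): P = [1, 6, 7];  Q = [1, 2, 3]
  Insert 4 (step 4): P = [1, 4, 7] / [6];  Q = [1, 2, 3] / [4]
  Insert 5 (step 5): P = [1, 4, 5] / [6, 7];  Q = [1, 2, 3] / [4, 5]
  Insert 3 (step 6): P = [1, 3, 5] / [4, 7] / [6];  Q = [1, 2, 3] / [4, 5] / [6]
  Insert 2 (step 7): P = [1, 2, 5] / [3, 7] / [4] / [6];  Q = [1, 2, 3] / [4, 5] / [6] / [7]
  Insert 8 (step 8): P = [1, 2, 5, 8] / [3, 7] / [4] / [6];  Q = [1, 2, 3, 8] / [4, 5] / [6] / [7]
  Insert 9 (step 9): P = [1, 2, 5, 8, 9] / [3, 7] / [4] / [6];  Q = [1, 2, 3, 8, 9] / [4, 5] / [6] / [7]
Final shape: (5, 2, 1, 1).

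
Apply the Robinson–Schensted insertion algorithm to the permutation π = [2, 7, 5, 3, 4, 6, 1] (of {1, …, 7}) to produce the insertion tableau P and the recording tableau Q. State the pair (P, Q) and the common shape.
P = [1, 3, 4, 6] / [2] / [5] / [7];  Q = [1, 2, 5, 6] / [3] / [4] / [7];  common shape = (4, 1, 1, 1)

Row-insert the values π_1, π_2, … into P one at a time, bumping the leftmost entry strictly greater than the inserted value down to the next row. The recording tableau Q records, in position (i, j), the step at which that cell was added to P.
  Insert 2 (step 1): P = [2];  Q = [1]
  Insert 7 (step 2): P = [2, 7];  Q = [1, 2]
  Insert 5 (step 3): P = [2, 5] / [7];  Q = [1, 2] / [3]
  Insert 3 (step 4): P = [2, 3] / [5] / [7];  Q = [1, 2] / [3] / [4]
  Insert 4 (step 5): P = [2, 3, 4] / [5] / [7];  Q = [1, 2, 5] / [3] / [4]
  Insert 6 (step 6): P = [2, 3, 4, 6] / [5] / [7];  Q = [1, 2, 5, 6] / [3] / [4]
  Insert 1 (step 7): P = [1, 3, 4, 6] / [2] / [5] / [7];  Q = [1, 2, 5, 6] / [3] / [4] / [7]
Final shape: (4, 1, 1, 1).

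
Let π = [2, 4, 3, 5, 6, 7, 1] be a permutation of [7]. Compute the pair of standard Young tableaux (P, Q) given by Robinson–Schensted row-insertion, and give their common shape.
P = [1, 3, 5, 6, 7] / [2] / [4];  Q = [1, 2, 4, 5, 6] / [3] / [7];  common shape = (5, 1, 1)

Row-insert the values π_1, π_2, … into P one at a time, bumping the leftmost entry strictly greater than the inserted value down to the next row. The recording tableau Q records, in position (i, j), the step at which that cell was added to P.
  Insert 2 (step 1): P = [2];  Q = [1]
  Insert 4 (step 2): P = [2, 4];  Q = [1, 2]
  Insert 3 (step 3): P = [2, 3] / [4];  Q = [1, 2] / [3]
  Insert 5 (step 4): P = [2, 3, 5] / [4];  Q = [1, 2, 4] / [3]
  Insert 6 (step 5): P = [2, 3, 5, 6] / [4];  Q = [1, 2, 4, 5] / [3]
  Insert 7 (step 6): P = [2, 3, 5, 6, 7] / [4];  Q = [1, 2, 4, 5, 6] / [3]
  Insert 1 (step 7): P = [1, 3, 5, 6, 7] / [2] / [4];  Q = [1, 2, 4, 5, 6] / [3] / [7]
Final shape: (5, 1, 1).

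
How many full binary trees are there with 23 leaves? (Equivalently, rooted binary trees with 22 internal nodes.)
C_22 = 91482563640

These full binary trees are counted by the Catalan number C_n = (1/(n + 1)) · C(2n, n). For n = 22: C_22 = (1/23) · C(44, 22) = 2104098963720/23 = 91482563640.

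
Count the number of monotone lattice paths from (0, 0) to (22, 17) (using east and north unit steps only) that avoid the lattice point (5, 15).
Number of paths = 51018466626

Total paths from (0, 0) to (22, 17): C(39, 22) = 51021117810. Paths through (5, 15): (paths (0, 0) → (5, 15)) × (paths (5, 15) → (22, 17)) = C(20, 5) · C(19, 17) = 15504 · 171 = 2651184. Avoidance count = 51021117810 − 2651184 = 51018466626.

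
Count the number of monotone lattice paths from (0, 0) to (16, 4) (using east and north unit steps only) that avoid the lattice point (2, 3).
Number of paths = 4695

Total paths from (0, 0) to (16, 4): C(20, 16) = 4845. Paths through (2, 3): (paths (0, 0) → (2, 3)) × (paths (2, 3) → (16, 4)) = C(5, 2) · C(15, 14) = 10 · 15 = 150. Avoidance count = 4845 − 150 = 4695.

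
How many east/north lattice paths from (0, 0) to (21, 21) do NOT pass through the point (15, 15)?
Number of paths = 394929285960

Total paths from (0, 0) to (21, 21): C(42, 21) = 538257874440. Paths through (15, 15): (paths (0, 0) → (15, 15)) × (paths (15, 15) → (21, 21)) = C(30, 15) · C(12, 6) = 155117520 · 924 = 143328588480. Avoidance count = 538257874440 − 143328588480 = 394929285960.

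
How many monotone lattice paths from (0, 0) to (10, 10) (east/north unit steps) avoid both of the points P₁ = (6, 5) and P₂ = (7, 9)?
Number of paths = 90024

Inclusion–exclusion. Total paths: C(20, 10) = 184756. Through P₁: C(11, 6)·C(9, 4) = 58212. Through P₂: C(16, 7)·C(4, 3) = 45760. Since P₁ is strictly southwest of P₂, a monotone path through both must visit P₁ then P₂; paths through both = C(11, 6)·C(5, 1)·C(4, 3) = 9240. Avoid both = 184756 − 58212 − 45760 + 9240 = 90024.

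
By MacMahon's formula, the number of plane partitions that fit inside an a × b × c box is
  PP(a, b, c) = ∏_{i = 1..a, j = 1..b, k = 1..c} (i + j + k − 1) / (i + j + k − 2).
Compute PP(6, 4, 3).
PP(6, 4, 3) = 457380

Evaluate the triple product over i = 1..6, j = 1..4, k = 1..3. The factors are (2/1) · (3/2) · (4/3) · (3/2) · (4/3) · (5/4) · (4/3) · (5/4) · … (72 factors total). The numerators and denominators telescope so the product is an integer; carrying out the multiplication exactly gives PP(6, 4, 3) = 457380.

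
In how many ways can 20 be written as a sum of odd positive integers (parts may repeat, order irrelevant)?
p_odd(20) = 64

Enumerate partitions using only odd parts via the recurrence o(n, m) = o(n, m−2) + o(n−m, m) over odd m, starting from the largest odd part ≤ n. This gives p_odd(20) = 64. (Euler's theorem: equals the count of distinct-part partitions.)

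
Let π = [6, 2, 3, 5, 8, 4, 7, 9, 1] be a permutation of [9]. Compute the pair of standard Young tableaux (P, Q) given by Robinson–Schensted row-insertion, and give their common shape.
P = [1, 3, 4, 7, 9] / [2, 8] / [5] / [6];  Q = [1, 3, 4, 5, 8] / [2, 7] / [6] / [9];  common shape = (5, 2, 1, 1)

Row-insert the values π_1, π_2, … into P one at a time, bumping the leftmost entry strictly greater than the inserted value down to the next row. The recording tableau Q records, in position (i, j), the step at which that cell was added to P.
  Insert 6 (step 1): P = [6];  Q = [1]
  Insert 2 (step 2): P = [2] / [6];  Q = [1] / [2]
  Insert 3 (step 3): P = [2, 3] / [6];  Q = [1, 3] / [2]
  Insert 5 (step 4): P = [2, 3, 5] / [6];  Q = [1, 3, 4] / [2]
  Insert 8 (step 5): P = [2, 3, 5, 8] / [6];  Q = [1, 3, 4, 5] / [2]
  Insert 4 (step 6): P = [2, 3, 4, 8] / [5] / [6];  Q = [1, 3, 4, 5] / [2] / [6]
  Insert 7 (step 7): P = [2, 3, 4, 7] / [5, 8] / [6];  Q = [1, 3, 4, 5] / [2, 7] / [6]
  Insert 9 (step 8): P = [2, 3, 4, 7, 9] / [5, 8] / [6];  Q = [1, 3, 4, 5, 8] / [2, 7] / [6]
  Insert 1 (step 9): P = [1, 3, 4, 7, 9] / [2, 8] / [5] / [6];  Q = [1, 3, 4, 5, 8] / [2, 7] / [6] / [9]
Final shape: (5, 2, 1, 1).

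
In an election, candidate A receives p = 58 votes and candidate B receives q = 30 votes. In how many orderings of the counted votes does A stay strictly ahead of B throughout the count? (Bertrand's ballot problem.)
Strict-lead orderings = 94655743435892955641136

Total orderings of the 88 votes with 58 for A: C(88, 58) = 297489479369949289157856. By the Bertrand ballot formula (Cycle Lemma / reflection principle), the number of orderings in which A is strictly ahead of B throughout is (p − q)/(p + q) · C(p + q, p) = (58 − 30)/(58 + 30) · 297489479369949289157856 = 94655743435892955641136.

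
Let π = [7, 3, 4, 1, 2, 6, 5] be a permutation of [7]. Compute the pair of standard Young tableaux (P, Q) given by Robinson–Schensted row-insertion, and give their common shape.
P = [1, 2, 5] / [3, 4, 6] / [7];  Q = [1, 3, 6] / [2, 5, 7] / [4];  common shape = (3, 3, 1)

Row-insert the values π_1, π_2, … into P one at a time, bumping the leftmost entry strictly greater than the inserted value down to the next row. The recording tableau Q records, in position (i, j), the step at which that cell was added to P.
  Insert 7 (step 1): P = [7];  Q = [1]
  Insert 3 (step 2): P = [3] / [7];  Q = [1] / [2]
  Insert 4 (step 3): P = [3, 4] / [7];  Q = [1, 3] / [2]
  Insert 1 (step 4): P = [1, 4] / [3] / [7];  Q = [1, 3] / [2] / [4]
  Insert 2 (step 5): P = [1, 2] / [3, 4] / [7];  Q = [1, 3] / [2, 5] / [4]
  Insert 6 (step 6): P = [1, 2, 6] / [3, 4] / [7];  Q = [1, 3, 6] / [2, 5] / [4]
  Insert 5 (step 7): P = [1, 2, 5] / [3, 4, 6] / [7];  Q = [1, 3, 6] / [2, 5, 7] / [4]
Final shape: (3, 3, 1).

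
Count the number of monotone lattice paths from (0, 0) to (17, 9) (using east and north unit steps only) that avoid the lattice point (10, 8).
Number of paths = 2774486

Total paths from (0, 0) to (17, 9): C(26, 17) = 3124550. Paths through (10, 8): (paths (0, 0) → (10, 8)) × (paths (10, 8) → (17, 9)) = C(18, 10) · C(8, 7) = 43758 · 8 = 350064. Avoidance count = 3124550 − 350064 = 2774486.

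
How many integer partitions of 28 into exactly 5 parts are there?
p(28, 5 parts) = 291

Partitions of n into exactly k parts are in bijection with partitions of n − k into at most k parts (subtract 1 from each part). So p(28, exactly 5) = p(23, parts ≤ 5). Computing via the recurrence p(m, j) = p(m, j−1) + p(m−j, j) gives 291.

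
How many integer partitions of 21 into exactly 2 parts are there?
p(21, 2 parts) = 10

Partitions of n into exactly k parts are in bijection with partitions of n − k into at most k parts (subtract 1 from each part). So p(21, exactly 2) = p(19, parts ≤ 2). Computing via the recurrence p(m, j) = p(m, j−1) + p(m−j, j) gives 10.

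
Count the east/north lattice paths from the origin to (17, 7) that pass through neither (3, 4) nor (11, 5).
Number of paths = 208820

Inclusion–exclusion. Total paths: C(24, 17) = 346104. Through P₁: C(7, 3)·C(17, 14) = 23800. Through P₂: C(16, 11)·C(8, 6) = 122304. Since P₁ is strictly southwest of P₂, a monotone path through both must visit P₁ then P₂; paths through both = C(7, 3)·C(9, 8)·C(8, 6) = 8820. Avoid both = 346104 − 23800 − 122304 + 8820 = 208820.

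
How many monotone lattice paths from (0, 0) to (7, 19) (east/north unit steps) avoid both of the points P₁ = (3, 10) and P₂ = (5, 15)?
Number of paths = 310840

Inclusion–exclusion. Total paths: C(26, 7) = 657800. Through P₁: C(13, 3)·C(13, 4) = 204490. Through P₂: C(20, 5)·C(6, 2) = 232560. Since P₁ is strictly southwest of P₂, a monotone path through both must visit P₁ then P₂; paths through both = C(13, 3)·C(7, 2)·C(6, 2) = 90090. Avoid both = 657800 − 204490 − 232560 + 90090 = 310840.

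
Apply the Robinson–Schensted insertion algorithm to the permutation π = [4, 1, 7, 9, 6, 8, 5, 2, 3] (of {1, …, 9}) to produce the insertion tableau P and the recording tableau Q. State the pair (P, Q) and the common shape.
P = [1, 2, 3] / [4, 5, 8] / [6, 9] / [7];  Q = [1, 3, 4] / [2, 5, 6] / [7, 9] / [8];  common shape = (3, 3, 2, 1)

Row-insert the values π_1, π_2, … into P one at a time, bumping the leftmost entry strictly greater than the inserted value down to the next row. The recording tableau Q records, in position (i, j), the step at which that cell was added to P.
  Insert 4 (step 1): P = [4];  Q = [1]
  Insert 1 (step 2): P = [1] / [4];  Q = [1] / [2]
  Insert 7 (step 3): P = [1, 7] / [4];  Q = [1, 3] / [2]
  Insert 9 (step 4): P = [1, 7, 9] / [4];  Q = [1, 3, 4] / [2]
  Insert 6 (step 5): P = [1, 6, 9] / [4, 7];  Q = [1, 3, 4] / [2, 5]
  Insert 8 (step 6): P = [1, 6, 8] / [4, 7, 9];  Q = [1, 3, 4] / [2, 5, 6]
  Insert 5 (step 7): P = [1, 5, 8] / [4, 6, 9] / [7];  Q = [1, 3, 4] / [2, 5, 6] / [7]
  Insert 2 (step 8): P = [1, 2, 8] / [4, 5, 9] / [6] / [7];  Q = [1, 3, 4] / [2, 5, 6] / [7] / [8]
  Insert 3 (step 9): P = [1, 2, 3] / [4, 5, 8] / [6, 9] / [7];  Q = [1, 3, 4] / [2, 5, 6] / [7, 9] / [8]
Final shape: (3, 3, 2, 1).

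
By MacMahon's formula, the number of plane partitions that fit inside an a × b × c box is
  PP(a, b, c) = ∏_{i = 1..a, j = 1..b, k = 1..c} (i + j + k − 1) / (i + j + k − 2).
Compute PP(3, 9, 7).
PP(3, 9, 7) = 24584605760

Evaluate the triple product over i = 1..3, j = 1..9, k = 1..7. The factors are (2/1) · (3/2) · (4/3) · (5/4) · (6/5) · (7/6) · (8/7) · (3/2) · … (189 factors total). The numerators and denominators telescope so the product is an integer; carrying out the multiplication exactly gives PP(3, 9, 7) = 24584605760.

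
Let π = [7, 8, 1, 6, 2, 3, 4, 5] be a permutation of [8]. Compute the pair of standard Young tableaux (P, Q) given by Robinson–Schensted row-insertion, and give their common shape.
P = [1, 2, 3, 4, 5] / [6, 8] / [7];  Q = [1, 2, 6, 7, 8] / [3, 4] / [5];  common shape = (5, 2, 1)

Row-insert the values π_1, π_2, … into P one at a time, bumping the leftmost entry strictly greater than the inserted value down to the next row. The recording tableau Q records, in position (i, j), the step at which that cell was added to P.
  Insert 7 (step 1): P = [7];  Q = [1]
  Insert 8 (step 2): P = [7, 8];  Q = [1, 2]
  Insert 1 (step 3): P = [1, 8] / [7];  Q = [1, 2] / [3]
  Insert 6 (step 4): P = [1, 6] / [7, 8];  Q = [1, 2] / [3, 4]
  Insert 2 (step 5): P = [1, 2] / [6, 8] / [7];  Q = [1, 2] / [3, 4] / [5]
  Insert 3 (step 6): P = [1, 2, 3] / [6, 8] / [7];  Q = [1, 2, 6] / [3, 4] / [5]
  Insert 4 (step 7): P = [1, 2, 3, 4] / [6, 8] / [7];  Q = [1, 2, 6, 7] / [3, 4] / [5]
  Insert 5 (step 8): P = [1, 2, 3, 4, 5] / [6, 8] / [7];  Q = [1, 2, 6, 7, 8] / [3, 4] / [5]
Final shape: (5, 2, 1).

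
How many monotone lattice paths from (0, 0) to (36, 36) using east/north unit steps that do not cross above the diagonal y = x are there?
C_36 = 11959798385860453492

These NE paths below the diagonal are counted by the Catalan number C_n = (1/(n + 1)) · C(2n, n). For n = 36: C_36 = (1/37) · C(72, 36) = 442512540276836779204/37 = 11959798385860453492.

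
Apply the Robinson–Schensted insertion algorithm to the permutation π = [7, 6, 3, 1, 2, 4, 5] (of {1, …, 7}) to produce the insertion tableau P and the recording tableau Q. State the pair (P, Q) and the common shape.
P = [1, 2, 4, 5] / [3] / [6] / [7];  Q = [1, 5, 6, 7] / [2] / [3] / [4];  common shape = (4, 1, 1, 1)

Row-insert the values π_1, π_2, … into P one at a time, bumping the leftmost entry strictly greater than the inserted value down to the next row. The recording tableau Q records, in position (i, j), the step at which that cell was added to P.
  Insert 7 (step 1): P = [7];  Q = [1]
  Insert 6 (step 2): P = [6] / [7];  Q = [1] / [2]
  Insert 3 (step 3): P = [3] / [6] / [7];  Q = [1] / [2] / [3]
  Insert 1 (step 4): P = [1] / [3] / [6] / [7];  Q = [1] / [2] / [3] / [4]
  Insert 2 (step 5): P = [1, 2] / [3] / [6] / [7];  Q = [1, 5] / [2] / [3] / [4]
  Insert 4 (step 6): P = [1, 2, 4] / [3] / [6] / [7];  Q = [1, 5, 6] / [2] / [3] / [4]
  Insert 5 (step 7): P = [1, 2, 4, 5] / [3] / [6] / [7];  Q = [1, 5, 6, 7] / [2] / [3] / [4]
Final shape: (4, 1, 1, 1).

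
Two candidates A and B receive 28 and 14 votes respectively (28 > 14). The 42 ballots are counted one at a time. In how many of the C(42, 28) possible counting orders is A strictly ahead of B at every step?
Strict-lead orderings = 17620076360

Total orderings of the 42 votes with 28 for A: C(42, 28) = 52860229080. By the Bertrand ballot formula (Cycle Lemma / reflection principle), the number of orderings in which A is strictly ahead of B throughout is (p − q)/(p + q) · C(p + q, p) = (28 − 14)/(28 + 14) · 52860229080 = 17620076360.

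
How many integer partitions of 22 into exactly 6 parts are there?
p(22, 6 parts) = 136

Partitions of n into exactly k parts are in bijection with partitions of n − k into at most k parts (subtract 1 from each part). So p(22, exactly 6) = p(16, parts ≤ 6). Computing via the recurrence p(m, j) = p(m, j−1) + p(m−j, j) gives 136.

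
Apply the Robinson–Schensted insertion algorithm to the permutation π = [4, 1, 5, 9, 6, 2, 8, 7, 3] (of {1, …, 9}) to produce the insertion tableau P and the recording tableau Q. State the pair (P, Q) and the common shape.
P = [1, 2, 3, 7] / [4, 5, 6] / [8] / [9];  Q = [1, 3, 4, 7] / [2, 5, 8] / [6] / [9];  common shape = (4, 3, 1, 1)

Row-insert the values π_1, π_2, … into P one at a time, bumping the leftmost entry strictly greater than the inserted value down to the next row. The recording tableau Q records, in position (i, j), the step at which that cell was added to P.
  Insert 4 (step 1): P = [4];  Q = [1]
  Insert 1 (step 2): P = [1] / [4];  Q = [1] / [2]
  Insert 5 (step 3): P = [1, 5] / [4];  Q = [1, 3] / [2]
  Insert 9 (step 4): P = [1, 5, 9] / [4];  Q = [1, 3, 4] / [2]
  Insert 6 (step 5): P = [1, 5, 6] / [4, 9];  Q = [1, 3, 4] / [2, 5]
  Insert 2 (step 6): P = [1, 2, 6] / [4, 5] / [9];  Q = [1, 3, 4] / [2, 5] / [6]
  Insert 8 (step 7): P = [1, 2, 6, 8] / [4, 5] / [9];  Q = [1, 3, 4, 7] / [2, 5] / [6]
  Insert 7 (step 8): P = [1, 2, 6, 7] / [4, 5, 8] / [9];  Q = [1, 3, 4, 7] / [2, 5, 8] / [6]
  Insert 3 (step 9): P = [1, 2, 3, 7] / [4, 5, 6] / [8] / [9];  Q = [1, 3, 4, 7] / [2, 5, 8] / [6] / [9]
Final shape: (4, 3, 1, 1).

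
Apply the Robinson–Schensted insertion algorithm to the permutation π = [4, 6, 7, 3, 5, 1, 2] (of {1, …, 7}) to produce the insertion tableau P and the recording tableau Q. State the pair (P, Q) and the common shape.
P = [1, 2, 7] / [3, 5] / [4, 6];  Q = [1, 2, 3] / [4, 5] / [6, 7];  common shape = (3, 2, 2)

Row-insert the values π_1, π_2, … into P one at a time, bumping the leftmost entry strictly greater than the inserted value down to the next row. The recording tableau Q records, in position (i, j), the step at which that cell was added to P.
  Insert 4 (step 1): P = [4];  Q = [1]
  Insert 6 (step 2): P = [4, 6];  Q = [1, 2]
  Insert 7 (step 3): P = [4, 6, 7];  Q = [1, 2, 3]
  Insert 3 (step 4): P = [3, 6, 7] / [4];  Q = [1, 2, 3] / [4]
  Insert 5 (step 5): P = [3, 5, 7] / [4, 6];  Q = [1, 2, 3] / [4, 5]
  Insert 1 (step 6): P = [1, 5, 7] / [3, 6] / [4];  Q = [1, 2, 3] / [4, 5] / [6]
  Insert 2 (step 7): P = [1, 2, 7] / [3, 5] / [4, 6];  Q = [1, 2, 3] / [4, 5] / [6, 7]
Final shape: (3, 2, 2).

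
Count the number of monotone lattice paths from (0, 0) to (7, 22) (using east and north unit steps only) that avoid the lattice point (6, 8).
Number of paths = 1515735

Total paths from (0, 0) to (7, 22): C(29, 7) = 1560780. Paths through (6, 8): (paths (0, 0) → (6, 8)) × (paths (6, 8) → (7, 22)) = C(14, 6) · C(15, 1) = 3003 · 15 = 45045. Avoidance count = 1560780 − 45045 = 1515735.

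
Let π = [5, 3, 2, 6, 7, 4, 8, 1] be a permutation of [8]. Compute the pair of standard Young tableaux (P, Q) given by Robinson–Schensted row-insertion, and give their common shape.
P = [1, 4, 7, 8] / [2, 6] / [3] / [5];  Q = [1, 4, 5, 7] / [2, 6] / [3] / [8];  common shape = (4, 2, 1, 1)

Row-insert the values π_1, π_2, … into P one at a time, bumping the leftmost entry strictly greater than the inserted value down to the next row. The recording tableau Q records, in position (i, j), the step at which that cell was added to P.
  Insert 5 (step 1): P = [5];  Q = [1]
  Insert 3 (step 2): P = [3] / [5];  Q = [1] / [2]
  Insert 2 (step 3): P = [2] / [3] / [5];  Q = [1] / [2] / [3]
  Insert 6 (step 4): P = [2, 6] / [3] / [5];  Q = [1, 4] / [2] / [3]
  Insert 7 (step 5): P = [2, 6, 7] / [3] / [5];  Q = [1, 4, 5] / [2] / [3]
  Insert 4 (step 6): P = [2, 4, 7] / [3, 6] / [5];  Q = [1, 4, 5] / [2, 6] / [3]
  Insert 8 (step 7): P = [2, 4, 7, 8] / [3, 6] / [5];  Q = [1, 4, 5, 7] / [2, 6] / [3]
  Insert 1 (step 8): P = [1, 4, 7, 8] / [2, 6] / [3] / [5];  Q = [1, 4, 5, 7] / [2, 6] / [3] / [8]
Final shape: (4, 2, 1, 1).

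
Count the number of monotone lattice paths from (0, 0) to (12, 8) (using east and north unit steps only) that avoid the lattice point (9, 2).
Number of paths = 121350

Total paths from (0, 0) to (12, 8): C(20, 12) = 125970. Paths through (9, 2): (paths (0, 0) → (9, 2)) × (paths (9, 2) → (12, 8)) = C(11, 9) · C(9, 3) = 55 · 84 = 4620. Avoidance count = 125970 − 4620 = 121350.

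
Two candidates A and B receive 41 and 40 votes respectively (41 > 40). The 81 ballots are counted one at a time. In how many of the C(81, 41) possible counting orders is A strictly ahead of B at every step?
Strict-lead orderings = 2622127042276492108820

Total orderings of the 81 votes with 41 for A: C(81, 41) = 212392290424395860814420. By the Bertrand ballot formula (Cycle Lemma / reflection principle), the number of orderings in which A is strictly ahead of B throughout is (p − q)/(p + q) · C(p + q, p) = (41 − 40)/(41 + 40) · 212392290424395860814420 = 2622127042276492108820.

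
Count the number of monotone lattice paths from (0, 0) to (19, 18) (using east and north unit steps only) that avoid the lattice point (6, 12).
Number of paths = 17168953452

Total paths from (0, 0) to (19, 18): C(37, 19) = 17672631900. Paths through (6, 12): (paths (0, 0) → (6, 12)) × (paths (6, 12) → (19, 18)) = C(18, 6) · C(19, 13) = 18564 · 27132 = 503678448. Avoidance count = 17672631900 − 503678448 = 17168953452.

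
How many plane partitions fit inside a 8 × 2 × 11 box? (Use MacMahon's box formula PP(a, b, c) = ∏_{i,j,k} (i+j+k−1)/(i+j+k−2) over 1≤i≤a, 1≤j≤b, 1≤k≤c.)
PP(8, 2, 11) = 1057896060

Evaluate the triple product over i = 1..8, j = 1..2, k = 1..11. The factors are (2/1) · (3/2) · (4/3) · (5/4) · (6/5) · (7/6) · (8/7) · (9/8) · … (176 factors total). The numerators and denominators telescope so the product is an integer; carrying out the multiplication exactly gives PP(8, 2, 11) = 1057896060.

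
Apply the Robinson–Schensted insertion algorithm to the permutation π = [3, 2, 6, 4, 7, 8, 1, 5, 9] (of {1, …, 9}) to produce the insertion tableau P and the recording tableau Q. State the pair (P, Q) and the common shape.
P = [1, 4, 5, 8, 9] / [2, 6, 7] / [3];  Q = [1, 3, 5, 6, 9] / [2, 4, 8] / [7];  common shape = (5, 3, 1)

Row-insert the values π_1, π_2, … into P one at a time, bumping the leftmost entry strictly greater than the inserted value down to the next row. The recording tableau Q records, in position (i, j), the step at which that cell was added to P.
  Insert 3 (step 1): P = [3];  Q = [1]
  Insert 2 (step 2): P = [2] / [3];  Q = [1] / [2]
  Insert 6 (step 3): P = [2, 6] / [3];  Q = [1, 3] / [2]
  Insert 4 (step 4): P = [2, 4] / [3, 6];  Q = [1, 3] / [2, 4]
  Insert 7 (step 5): P = [2, 4, 7] / [3, 6];  Q = [1, 3, 5] / [2, 4]
  Insert 8 (step 6): P = [2, 4, 7, 8] / [3, 6];  Q = [1, 3, 5, 6] / [2, 4]
  Insert 1 (step 7): P = [1, 4, 7, 8] / [2, 6] / [3];  Q = [1, 3, 5, 6] / [2, 4] / [7]
  Insert 5 (step 8): P = [1, 4, 5, 8] / [2, 6, 7] / [3];  Q = [1, 3, 5, 6] / [2, 4, 8] / [7]
  Insert 9 (step 9): P = [1, 4, 5, 8, 9] / [2, 6, 7] / [3];  Q = [1, 3, 5, 6, 9] / [2, 4, 8] / [7]
Final shape: (5, 3, 1).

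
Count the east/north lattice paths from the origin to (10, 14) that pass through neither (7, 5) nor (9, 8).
Number of paths = 1672286

Inclusion–exclusion. Total paths: C(24, 10) = 1961256. Through P₁: C(12, 7)·C(12, 3) = 174240. Through P₂: C(17, 9)·C(7, 1) = 170170. Since P₁ is strictly southwest of P₂, a monotone path through both must visit P₁ then P₂; paths through both = C(12, 7)·C(5, 2)·C(7, 1) = 55440. Avoid both = 1961256 − 174240 − 170170 + 55440 = 1672286.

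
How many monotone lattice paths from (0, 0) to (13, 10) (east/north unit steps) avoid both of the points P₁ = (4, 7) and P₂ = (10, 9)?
Number of paths = 738914

Inclusion–exclusion. Total paths: C(23, 13) = 1144066. Through P₁: C(11, 4)·C(12, 9) = 72600. Through P₂: C(19, 10)·C(4, 3) = 369512. Since P₁ is strictly southwest of P₂, a monotone path through both must visit P₁ then P₂; paths through both = C(11, 4)·C(8, 6)·C(4, 3) = 36960. Avoid both = 1144066 − 72600 − 369512 + 36960 = 738914.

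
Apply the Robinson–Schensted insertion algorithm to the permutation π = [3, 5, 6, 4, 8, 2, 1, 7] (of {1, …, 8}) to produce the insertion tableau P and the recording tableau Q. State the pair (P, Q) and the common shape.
P = [1, 4, 6, 7] / [2, 8] / [3] / [5];  Q = [1, 2, 3, 5] / [4, 8] / [6] / [7];  common shape = (4, 2, 1, 1)

Row-insert the values π_1, π_2, … into P one at a time, bumping the leftmost entry strictly greater than the inserted value down to the next row. The recording tableau Q records, in position (i, j), the step at which that cell was added to P.
  Insert 3 (step 1): P = [3];  Q = [1]
  Insert 5 (step 2): P = [3, 5];  Q = [1, 2]
  Insert 6 (step 3): P = [3, 5, 6];  Q = [1, 2, 3]
  Insert 4 (step 4): P = [3, 4, 6] / [5];  Q = [1, 2, 3] / [4]
  Insert 8 (step 5): P = [3, 4, 6, 8] / [5];  Q = [1, 2, 3, 5] / [4]
  Insert 2 (step 6): P = [2, 4, 6, 8] / [3] / [5];  Q = [1, 2, 3, 5] / [4] / [6]
  Insert 1 (step 7): P = [1, 4, 6, 8] / [2] / [3] / [5];  Q = [1, 2, 3, 5] / [4] / [6] / [7]
  Insert 7 (step 8): P = [1, 4, 6, 7] / [2, 8] / [3] / [5];  Q = [1, 2, 3, 5] / [4, 8] / [6] / [7]
Final shape: (4, 2, 1, 1).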